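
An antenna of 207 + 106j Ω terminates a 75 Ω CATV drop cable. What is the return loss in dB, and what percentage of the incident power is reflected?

Γ = (132 + j106)/(282 + j106), |Γ| = 0.562
RL = −20·log₁₀(0.562) = 5.01 dB
P_refl/P_inc = |Γ|² = 0.316

RL ≈ 5.01 dB; 31.6% of incident power reflected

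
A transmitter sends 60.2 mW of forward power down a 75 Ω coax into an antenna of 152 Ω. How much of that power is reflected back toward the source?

P_reflected ≈ 6.93 mW

Γ = (152 − 75)/(152 + 75) = 0.339
|Γ|² = 0.115
P_refl = |Γ|²·P_inc = 6.93 mW, P_del = (1 − |Γ|²)·P_inc = 53.3 mW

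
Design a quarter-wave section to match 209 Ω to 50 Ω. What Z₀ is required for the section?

Z_qwt ≈ 102 Ω

Z_qwt = √(Z_0·R_L) = √(50 × 209) = √10450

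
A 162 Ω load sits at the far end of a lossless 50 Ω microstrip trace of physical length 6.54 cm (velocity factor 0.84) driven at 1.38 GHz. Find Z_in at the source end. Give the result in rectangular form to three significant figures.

Z_in ≈ 24 + j34.4 Ω

λ = v/f = 0.84·c / 1.38 GHz = 0.183 m
βl = 2π·l/λ = 2π × 0.358 = 129°
tan(βl) = tan(129°) = -1.24
Z_in = Z_0·(Z_L + jZ_0·tanβl)/(Z_0 + jZ_L·tanβl)
     = 50·(162 − j61.9)/(50 − j201)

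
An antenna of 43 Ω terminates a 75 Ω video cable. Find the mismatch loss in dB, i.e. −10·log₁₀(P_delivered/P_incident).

Γ = (43 − 75)/(43 + 75) = -0.271
|Γ|² = 0.0735, so P_del/P_inc = 1 − |Γ|² = 0.926
ML = −10·log₁₀(1 − |Γ|²)

mismatch loss ≈ 0.332 dB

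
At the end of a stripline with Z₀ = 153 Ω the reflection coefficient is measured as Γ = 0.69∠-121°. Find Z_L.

Z_L = Z_0·(1 + Γ)/(1 − Γ) = 153·(0.645 − j0.591)/(1.36 + j0.591)

Z_L ≈ 36.7 − j82.8 Ω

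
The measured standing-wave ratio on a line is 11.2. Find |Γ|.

|Γ| ≈ 0.836

|Γ| = (S − 1)/(S + 1) = (11.2 − 1)/(11.2 + 1) = 10.2/12.2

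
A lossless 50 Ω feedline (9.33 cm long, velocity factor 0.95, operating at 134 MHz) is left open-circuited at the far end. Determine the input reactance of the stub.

λ = v/f = 0.95·c / 134 MHz = 2.13 m
βl = 2π·l/λ = 2π × 0.0439 = 15.8°
tan(βl) = 0.283
For an open-circuited stub, Z_in = −jZ_0·cot(βl) = −jZ_0/tan(βl)

X_in ≈ -177 Ω (capacitive)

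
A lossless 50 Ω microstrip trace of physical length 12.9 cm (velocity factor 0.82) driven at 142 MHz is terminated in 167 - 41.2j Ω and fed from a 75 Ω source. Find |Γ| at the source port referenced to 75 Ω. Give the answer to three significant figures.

|Γ| ≈ 0.526

λ = v/f = 0.82·c / 142 MHz = 1.73 m
βl = 2π·l/λ = 2π × 0.0745 = 26.8°
tan(βl) = 0.505
Z_in = Z_0·(Z_L + jZ_0·tanβl)/(Z_0 + jZ_L·tanβl) = 43.2 − j62.7 Ω
Γ_s = (Z_in − Z_s)/(Z_in + Z_s) = (-31.8 − j62.7)/(118 − j62.7), |Γ_s| = 0.526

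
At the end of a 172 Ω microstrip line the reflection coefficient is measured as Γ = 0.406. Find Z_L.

Z_L ≈ 407 Ω

Z_L = Z_0·(1 + Γ)/(1 − Γ) = 172·(1.41)/(0.594)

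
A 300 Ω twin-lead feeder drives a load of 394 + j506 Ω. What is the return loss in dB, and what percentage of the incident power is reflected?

Γ = (94 + j506)/(694 + j506), |Γ| = 0.599
RL = −20·log₁₀(0.599) = 4.45 dB
P_refl/P_inc = |Γ|² = 0.359

RL ≈ 4.45 dB; 35.9% of incident power reflected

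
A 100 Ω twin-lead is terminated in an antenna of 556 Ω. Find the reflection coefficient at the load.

Γ = (Z_L − Z_0)/(Z_L + Z_0) = (556 − 100)/(556 + 100) = 456/656

Γ = 0.695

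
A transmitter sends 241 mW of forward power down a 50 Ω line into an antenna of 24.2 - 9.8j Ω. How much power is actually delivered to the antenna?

|Γ| = |(-25.8 − j9.8)/(74.2 − j9.8)| = 0.369
|Γ|² = 0.136
P_refl = |Γ|²·P_inc = 32.8 mW, P_del = (1 − |Γ|²)·P_inc = 208 mW

P_delivered ≈ 208 mW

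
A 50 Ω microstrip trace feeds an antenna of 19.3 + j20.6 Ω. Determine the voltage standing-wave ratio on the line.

VSWR ≈ 3.09

Γ = (Z_L − Z_0)/(Z_L + Z_0) = (-30.7 + j20.6)/(69.3 + j20.6)
|Γ| = 37/72.3 = 0.511
VSWR = (1 + |Γ|)/(1 − |Γ|) = 1.51/0.489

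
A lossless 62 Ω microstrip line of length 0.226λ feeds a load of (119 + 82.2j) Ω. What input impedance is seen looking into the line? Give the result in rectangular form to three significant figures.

βl = 2π × 0.226 = 81.4°
tan(βl) = tan(81.4°) = 6.58
Z_in = Z_0·(Z_L + jZ_0·tanβl)/(Z_0 + jZ_L·tanβl)
     = 62·(119 + j490)/(-479 + j783)

Z_in ≈ 24.1 − j24.1 Ω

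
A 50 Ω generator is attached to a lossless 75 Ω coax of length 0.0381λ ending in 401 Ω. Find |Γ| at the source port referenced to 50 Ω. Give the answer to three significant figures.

|Γ| ≈ 0.772

βl = 2π × 0.0381 = 13.7°
tan(βl) = 0.244
Z_in = Z_0·(Z_L + jZ_0·tanβl)/(Z_0 + jZ_L·tanβl) = 157 − j187 Ω
Γ_s = (Z_in − Z_s)/(Z_in + Z_s) = (107 − j187)/(207 − j187), |Γ_s| = 0.772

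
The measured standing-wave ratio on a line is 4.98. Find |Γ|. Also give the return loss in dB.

|Γ| ≈ 0.666; return loss ≈ 3.54 dB

|Γ| = (S − 1)/(S + 1) = (4.98 − 1)/(4.98 + 1) = 3.98/5.98
RL = −20·log₁₀|Γ| = −20·log₁₀(0.666)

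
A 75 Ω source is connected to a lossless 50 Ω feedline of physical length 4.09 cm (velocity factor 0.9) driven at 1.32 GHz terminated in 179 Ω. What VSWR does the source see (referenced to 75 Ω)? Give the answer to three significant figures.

VSWR ≈ 5.1

λ = v/f = 0.9·c / 1.32 GHz = 0.205 m
βl = 2π·l/λ = 2π × 0.2 = 72°
tan(βl) = 3.07
Z_in = Z_0·(Z_L + jZ_0·tanβl)/(Z_0 + jZ_L·tanβl) = 15.3 − j14.9 Ω
Γ_s = (Z_in − Z_s)/(Z_in + Z_s) = (-59.7 − j14.9)/(90.3 − j14.9), |Γ_s| = 0.672
VSWR = (1 + |Γ_s|)/(1 − |Γ_s|)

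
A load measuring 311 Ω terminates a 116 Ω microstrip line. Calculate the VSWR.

VSWR ≈ 2.68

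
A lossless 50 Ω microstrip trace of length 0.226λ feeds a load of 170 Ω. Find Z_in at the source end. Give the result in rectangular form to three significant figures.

Z_in ≈ 15 − j6.93 Ω

βl = 2π × 0.226 = 81.4°
tan(βl) = tan(81.4°) = 6.58
Z_in = Z_0·(Z_L + jZ_0·tanβl)/(Z_0 + jZ_L·tanβl)
     = 50·(170 + j329)/(50 + j1120)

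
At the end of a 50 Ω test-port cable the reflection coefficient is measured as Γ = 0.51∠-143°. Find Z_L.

Z_L ≈ 17.8 − j14.8 Ω

Z_L = Z_0·(1 + Γ)/(1 − Γ) = 50·(0.593 − j0.307)/(1.41 + j0.307)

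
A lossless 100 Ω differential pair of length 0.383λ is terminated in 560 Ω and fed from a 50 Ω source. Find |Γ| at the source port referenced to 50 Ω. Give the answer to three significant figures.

βl = 2π × 0.383 = 138°
tan(βl) = -0.904
Z_in = Z_0·(Z_L + jZ_0·tanβl)/(Z_0 + jZ_L·tanβl) = 38.2 + j103 Ω
Γ_s = (Z_in − Z_s)/(Z_in + Z_s) = (-11.8 + j103)/(88.2 + j103), |Γ_s| = 0.765

|Γ| ≈ 0.765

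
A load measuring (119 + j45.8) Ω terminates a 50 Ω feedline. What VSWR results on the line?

VSWR ≈ 2.79

Γ = (Z_L − Z_0)/(Z_L + Z_0) = (69 + j45.8)/(169 + j45.8)
|Γ| = 82.8/175 = 0.473
VSWR = (1 + |Γ|)/(1 − |Γ|) = 1.47/0.527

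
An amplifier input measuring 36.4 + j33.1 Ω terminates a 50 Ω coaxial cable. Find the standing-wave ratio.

Γ = (Z_L − Z_0)/(Z_L + Z_0) = (-13.6 + j33.1)/(86.4 + j33.1)
|Γ| = 35.8/92.5 = 0.387
VSWR = (1 + |Γ|)/(1 − |Γ|) = 1.39/0.613

VSWR ≈ 2.26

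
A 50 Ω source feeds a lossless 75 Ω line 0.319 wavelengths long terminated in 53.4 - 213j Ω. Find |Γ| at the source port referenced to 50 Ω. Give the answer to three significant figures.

|Γ| ≈ 0.868

βl = 2π × 0.319 = 115°
tan(βl) = -2.16
Z_in = Z_0·(Z_L + jZ_0·tanβl)/(Z_0 + jZ_L·tanβl) = 10.5 + j69.9 Ω
Γ_s = (Z_in − Z_s)/(Z_in + Z_s) = (-39.5 + j69.9)/(60.5 + j69.9), |Γ_s| = 0.868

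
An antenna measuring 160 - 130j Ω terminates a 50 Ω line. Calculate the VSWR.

VSWR ≈ 5.44

Γ = (Z_L − Z_0)/(Z_L + Z_0) = (110 − j130)/(210 − j130)
|Γ| = 170/247 = 0.689
VSWR = (1 + |Γ|)/(1 − |Γ|) = 1.69/0.311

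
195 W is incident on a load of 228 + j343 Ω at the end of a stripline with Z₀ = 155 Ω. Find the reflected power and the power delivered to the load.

P_reflected ≈ 90.7 W; P_delivered ≈ 104 W

|Γ| = |(73 + j343)/(383 + j343)| = 0.682
|Γ|² = 0.465
P_refl = |Γ|²·P_inc = 90.7 W, P_del = (1 − |Γ|²)·P_inc = 104 W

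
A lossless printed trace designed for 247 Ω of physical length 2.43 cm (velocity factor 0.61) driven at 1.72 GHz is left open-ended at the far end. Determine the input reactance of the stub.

λ = v/f = 0.61·c / 1.72 GHz = 0.106 m
βl = 2π·l/λ = 2π × 0.228 = 82.2°
tan(βl) = 7.32
For an open-ended stub, Z_in = −jZ_0·cot(βl) = −jZ_0/tan(βl)

X_in ≈ -33.7 Ω (capacitive)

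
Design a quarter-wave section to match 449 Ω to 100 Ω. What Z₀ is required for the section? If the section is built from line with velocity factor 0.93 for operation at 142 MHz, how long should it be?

Z_qwt = √(Z_0·R_L) = √(100 × 449) = √44900
λ = 0.93·c/f = 1.96 m, so l = λ/4 = 0.491 m

Z_qwt ≈ 212 Ω; length ≈ 49.1 cm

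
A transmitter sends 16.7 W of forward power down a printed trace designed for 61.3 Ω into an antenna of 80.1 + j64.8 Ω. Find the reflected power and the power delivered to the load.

P_reflected ≈ 3.14 W; P_delivered ≈ 13.6 W

|Γ| = |(18.8 + j64.8)/(141.4 + j64.8)| = 0.434
|Γ|² = 0.188
P_refl = |Γ|²·P_inc = 3.14 W, P_del = (1 − |Γ|²)·P_inc = 13.6 W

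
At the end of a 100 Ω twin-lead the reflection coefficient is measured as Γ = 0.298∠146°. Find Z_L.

Z_L = Z_0·(1 + Γ)/(1 − Γ) = 100·(0.753 + j0.167)/(1.25 − j0.167)

Z_L ≈ 57.6 + j21.1 Ω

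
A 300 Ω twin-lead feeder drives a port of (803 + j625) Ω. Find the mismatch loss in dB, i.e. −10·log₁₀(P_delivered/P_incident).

mismatch loss ≈ 2.22 dB

Γ = (503 + j625)/(1103 + j625), |Γ| = 0.633
|Γ|² = 0.4, so P_del/P_inc = 1 − |Γ|² = 0.6
ML = −10·log₁₀(1 − |Γ|²)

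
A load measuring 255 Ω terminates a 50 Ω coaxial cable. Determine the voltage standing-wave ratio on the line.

VSWR ≈ 5.1

Γ = (255 − 50)/(255 + 50) = 0.672
VSWR = (1 + 0.672)/(1 − 0.672)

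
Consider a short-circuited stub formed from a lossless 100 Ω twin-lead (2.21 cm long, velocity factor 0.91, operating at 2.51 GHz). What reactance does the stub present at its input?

X_in ≈ 330 Ω (inductive)

λ = v/f = 0.91·c / 2.51 GHz = 0.109 m
βl = 2π·l/λ = 2π × 0.203 = 73.1°
tan(βl) = 3.3
For a short-circuited stub, Z_in = jZ_0·tan(βl)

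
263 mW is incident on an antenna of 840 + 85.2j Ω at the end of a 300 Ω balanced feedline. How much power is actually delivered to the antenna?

P_delivered ≈ 203 mW

|Γ| = |(540 + j85.2)/(1140 + j85.2)| = 0.478
|Γ|² = 0.229
P_refl = |Γ|²·P_inc = 60.1 mW, P_del = (1 − |Γ|²)·P_inc = 203 mW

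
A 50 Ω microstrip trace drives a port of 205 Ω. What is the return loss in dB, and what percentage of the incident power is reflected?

RL ≈ 4.32 dB; 36.9% of incident power reflected

Γ = (205 − 50)/(205 + 50) = 0.608
RL = −20·log₁₀(0.608) = 4.32 dB
P_refl/P_inc = |Γ|² = 0.369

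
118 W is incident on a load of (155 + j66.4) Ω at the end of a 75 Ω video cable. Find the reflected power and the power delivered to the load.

P_reflected ≈ 22.3 W; P_delivered ≈ 95.7 W

|Γ| = |(80 + j66.4)/(230 + j66.4)| = 0.434
|Γ|² = 0.189
P_refl = |Γ|²·P_inc = 22.3 W, P_del = (1 − |Γ|²)·P_inc = 95.7 W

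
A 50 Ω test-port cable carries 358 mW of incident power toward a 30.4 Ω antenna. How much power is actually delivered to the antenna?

P_delivered ≈ 337 mW

Γ = (30.4 − 50)/(30.4 + 50) = -0.244
|Γ|² = 0.0594
P_refl = |Γ|²·P_inc = 21.3 mW, P_del = (1 − |Γ|²)·P_inc = 337 mW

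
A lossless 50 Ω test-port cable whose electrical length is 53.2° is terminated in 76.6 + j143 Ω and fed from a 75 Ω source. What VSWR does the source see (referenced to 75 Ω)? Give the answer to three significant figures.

VSWR ≈ 7.25

tan(βl) = 1.34
Z_in = Z_0·(Z_L + jZ_0·tanβl)/(Z_0 + jZ_L·tanβl) = 17.6 − j61.6 Ω
Γ_s = (Z_in − Z_s)/(Z_in + Z_s) = (-57.4 − j61.6)/(92.6 − j61.6), |Γ_s| = 0.758
VSWR = (1 + |Γ_s|)/(1 − |Γ_s|)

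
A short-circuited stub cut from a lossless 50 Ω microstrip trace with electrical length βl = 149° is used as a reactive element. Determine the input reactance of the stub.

tan(βl) = -0.601
For a short-circuited stub, Z_in = jZ_0·tan(βl)

X_in ≈ -30 Ω (capacitive)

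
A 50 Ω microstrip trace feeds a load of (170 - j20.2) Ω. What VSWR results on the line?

VSWR ≈ 3.45

Γ = (Z_L − Z_0)/(Z_L + Z_0) = (120 − j20.2)/(220 − j20.2)
|Γ| = 122/221 = 0.551
VSWR = (1 + |Γ|)/(1 − |Γ|) = 1.55/0.449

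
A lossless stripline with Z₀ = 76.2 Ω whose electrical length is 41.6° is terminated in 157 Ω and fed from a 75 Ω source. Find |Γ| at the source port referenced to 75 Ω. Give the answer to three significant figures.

tan(βl) = 0.888
Z_in = Z_0·(Z_L + jZ_0·tanβl)/(Z_0 + jZ_L·tanβl) = 64.6 − j50.5 Ω
Γ_s = (Z_in − Z_s)/(Z_in + Z_s) = (-10.4 − j50.5)/(140 − j50.5), |Γ_s| = 0.347

|Γ| ≈ 0.347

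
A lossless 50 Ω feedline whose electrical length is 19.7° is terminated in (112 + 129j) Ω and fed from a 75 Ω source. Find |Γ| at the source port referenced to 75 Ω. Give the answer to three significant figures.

|Γ| ≈ 0.576

tan(βl) = 0.358
Z_in = Z_0·(Z_L + jZ_0·tanβl)/(Z_0 + jZ_L·tanβl) = 195 − j121 Ω
Γ_s = (Z_in − Z_s)/(Z_in + Z_s) = (120 − j121)/(270 − j121), |Γ_s| = 0.576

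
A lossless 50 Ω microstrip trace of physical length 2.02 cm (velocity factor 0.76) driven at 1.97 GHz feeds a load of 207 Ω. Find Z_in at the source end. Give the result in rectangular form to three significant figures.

λ = v/f = 0.76·c / 1.97 GHz = 0.116 m
βl = 2π·l/λ = 2π × 0.175 = 62.8°
tan(βl) = tan(62.8°) = 1.95
Z_in = Z_0·(Z_L + jZ_0·tanβl)/(Z_0 + jZ_L·tanβl)
     = 50·(207 + j97.4)/(50 + j403)

Z_in ≈ 15 − j23.8 Ω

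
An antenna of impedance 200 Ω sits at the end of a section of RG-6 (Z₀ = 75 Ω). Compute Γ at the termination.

Γ = (Z_L − Z_0)/(Z_L + Z_0) = (200 − 75)/(200 + 75) = 125/275

Γ = 0.455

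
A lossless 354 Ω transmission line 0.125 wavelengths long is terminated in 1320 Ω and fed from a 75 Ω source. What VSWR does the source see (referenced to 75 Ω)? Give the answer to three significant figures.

VSWR ≈ 9.75

βl = 2π × 0.125 = 45°
tan(βl) = 1
Z_in = Z_0·(Z_L + jZ_0·tanβl)/(Z_0 + jZ_L·tanβl) = 177 − j306 Ω
Γ_s = (Z_in − Z_s)/(Z_in + Z_s) = (102 − j306)/(252 − j306), |Γ_s| = 0.814
VSWR = (1 + |Γ_s|)/(1 − |Γ_s|)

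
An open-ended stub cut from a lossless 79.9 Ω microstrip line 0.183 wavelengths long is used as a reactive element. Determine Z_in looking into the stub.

βl = 2π × 0.183 = 65.9°
tan(βl) = 2.23
For an open-ended stub, Z_in = −jZ_0·cot(βl) = −jZ_0/tan(βl)

Z_in ≈ −j35.8 Ω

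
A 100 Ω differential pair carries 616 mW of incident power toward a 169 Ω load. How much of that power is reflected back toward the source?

P_reflected ≈ 40.5 mW

Γ = (169 − 100)/(169 + 100) = 0.257
|Γ|² = 0.0658
P_refl = |Γ|²·P_inc = 40.5 mW, P_del = (1 − |Γ|²)·P_inc = 575 mW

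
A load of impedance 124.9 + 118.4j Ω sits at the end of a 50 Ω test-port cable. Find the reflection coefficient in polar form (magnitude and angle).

Γ = (Z_L − Z_0)/(Z_L + Z_0) = (74.9 + j118.4)/(174.9 + j118.4)
|Γ| = 140/211 = 0.663

Γ ≈ 0.663 ∠ 23.6°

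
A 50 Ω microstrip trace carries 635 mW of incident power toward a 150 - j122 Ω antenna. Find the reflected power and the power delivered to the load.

P_reflected ≈ 288 mW; P_delivered ≈ 347 mW

|Γ| = |(100 − j122)/(200 − j122)| = 0.673
|Γ|² = 0.453
P_refl = |Γ|²·P_inc = 288 mW, P_del = (1 − |Γ|²)·P_inc = 347 mW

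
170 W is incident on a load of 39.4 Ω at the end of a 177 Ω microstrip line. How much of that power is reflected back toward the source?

Γ = (39.4 − 177)/(39.4 + 177) = -0.636
|Γ|² = 0.404
P_refl = |Γ|²·P_inc = 68.7 W, P_del = (1 − |Γ|²)·P_inc = 101 W

P_reflected ≈ 68.7 W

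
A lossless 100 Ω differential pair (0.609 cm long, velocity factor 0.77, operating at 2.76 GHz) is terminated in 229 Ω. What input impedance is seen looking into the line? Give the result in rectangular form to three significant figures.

Z_in ≈ 125 − j92 Ω

λ = v/f = 0.77·c / 2.76 GHz = 0.0837 m
βl = 2π·l/λ = 2π × 0.0728 = 26.2°
tan(βl) = tan(26.2°) = 0.492
Z_in = Z_0·(Z_L + jZ_0·tanβl)/(Z_0 + jZ_L·tanβl)
     = 100·(229 + j49.2)/(100 + j113)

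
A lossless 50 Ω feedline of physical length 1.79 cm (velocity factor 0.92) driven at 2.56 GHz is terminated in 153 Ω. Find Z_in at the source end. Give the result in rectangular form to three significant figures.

Z_in ≈ 21.1 − j25.1 Ω

λ = v/f = 0.92·c / 2.56 GHz = 0.108 m
βl = 2π·l/λ = 2π × 0.166 = 59.8°
tan(βl) = tan(59.8°) = 1.72
Z_in = Z_0·(Z_L + jZ_0·tanβl)/(Z_0 + jZ_L·tanβl)
     = 50·(153 + j85.8)/(50 + j263)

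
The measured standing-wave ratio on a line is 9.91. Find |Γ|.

|Γ| = (S − 1)/(S + 1) = (9.91 − 1)/(9.91 + 1) = 8.91/10.9

|Γ| ≈ 0.817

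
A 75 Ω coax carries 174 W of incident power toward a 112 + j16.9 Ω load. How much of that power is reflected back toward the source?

P_reflected ≈ 8.17 W

|Γ| = |(37 + j16.9)/(187 + j16.9)| = 0.217
|Γ|² = 0.0469
P_refl = |Γ|²·P_inc = 8.17 W, P_del = (1 − |Γ|²)·P_inc = 166 W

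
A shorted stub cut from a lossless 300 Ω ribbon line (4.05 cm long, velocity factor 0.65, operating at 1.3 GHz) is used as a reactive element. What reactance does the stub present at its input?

X_in ≈ -2370 Ω (capacitive)

λ = v/f = 0.65·c / 1.3 GHz = 0.15 m
βl = 2π·l/λ = 2π × 0.27 = 97.2°
tan(βl) = -7.92
For a shorted stub, Z_in = jZ_0·tan(βl)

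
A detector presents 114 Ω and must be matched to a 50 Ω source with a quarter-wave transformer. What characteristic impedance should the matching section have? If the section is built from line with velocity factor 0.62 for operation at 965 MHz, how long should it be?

Z_qwt = √(Z_0·R_L) = √(50 × 114) = √5700
λ = 0.62·c/f = 0.193 m, so l = λ/4 = 0.0482 m

Z_qwt ≈ 75.5 Ω; length ≈ 4.82 cm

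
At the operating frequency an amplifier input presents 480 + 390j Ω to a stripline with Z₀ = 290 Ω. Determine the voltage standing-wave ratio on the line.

VSWR ≈ 3.02

Γ = (Z_L − Z_0)/(Z_L + Z_0) = (190 + j390)/(770 + j390)
|Γ| = 434/863 = 0.503
VSWR = (1 + |Γ|)/(1 − |Γ|) = 1.5/0.497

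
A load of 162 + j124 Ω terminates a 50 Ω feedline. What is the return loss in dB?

RL ≈ 3.35 dB

Γ = (112 + j124)/(212 + j124), |Γ| = 0.68
RL = −20·log₁₀|Γ| = −20·log₁₀(0.68)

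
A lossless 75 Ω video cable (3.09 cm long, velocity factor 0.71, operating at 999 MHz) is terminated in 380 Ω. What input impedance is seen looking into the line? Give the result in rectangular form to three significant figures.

Z_in ≈ 23.2 − j54.7 Ω

λ = v/f = 0.71·c / 999 MHz = 0.213 m
βl = 2π·l/λ = 2π × 0.145 = 52.2°
tan(βl) = tan(52.2°) = 1.29
Z_in = Z_0·(Z_L + jZ_0·tanβl)/(Z_0 + jZ_L·tanβl)
     = 75·(380 + j96.6)/(75 + j489)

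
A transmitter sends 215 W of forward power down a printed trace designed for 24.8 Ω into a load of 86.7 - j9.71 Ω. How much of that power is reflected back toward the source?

P_reflected ≈ 67.4 W

|Γ| = |(61.9 − j9.71)/(111.5 − j9.71)| = 0.56
|Γ|² = 0.313
P_refl = |Γ|²·P_inc = 67.4 W, P_del = (1 − |Γ|²)·P_inc = 148 W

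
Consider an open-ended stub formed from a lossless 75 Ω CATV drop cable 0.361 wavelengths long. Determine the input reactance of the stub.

X_in ≈ 62.8 Ω (inductive)

βl = 2π × 0.361 = 130°
tan(βl) = -1.19
For an open-ended stub, Z_in = −jZ_0·cot(βl) = −jZ_0/tan(βl)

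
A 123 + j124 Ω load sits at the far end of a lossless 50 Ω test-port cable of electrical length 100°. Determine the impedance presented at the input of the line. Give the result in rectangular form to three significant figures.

Z_in ≈ 9.68 − j1.63 Ω

tan(βl) = tan(100°) = -5.67
Z_in = Z_0·(Z_L + jZ_0·tanβl)/(Z_0 + jZ_L·tanβl)
     = 50·(123 − j160)/(753 − j698)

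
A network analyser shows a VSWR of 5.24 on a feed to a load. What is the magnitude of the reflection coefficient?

|Γ| = (S − 1)/(S + 1) = (5.24 − 1)/(5.24 + 1) = 4.24/6.24

|Γ| ≈ 0.679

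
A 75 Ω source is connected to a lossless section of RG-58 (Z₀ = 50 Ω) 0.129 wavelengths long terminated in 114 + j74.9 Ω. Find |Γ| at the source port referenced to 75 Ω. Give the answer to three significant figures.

βl = 2π × 0.129 = 46.4°
tan(βl) = 1.05
Z_in = Z_0·(Z_L + jZ_0·tanβl)/(Z_0 + jZ_L·tanβl) = 39.5 − j57 Ω
Γ_s = (Z_in − Z_s)/(Z_in + Z_s) = (-35.5 − j57)/(114 − j57), |Γ_s| = 0.525

|Γ| ≈ 0.525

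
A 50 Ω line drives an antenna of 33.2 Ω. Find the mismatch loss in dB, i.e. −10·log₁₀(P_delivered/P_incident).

Γ = (33.2 − 50)/(33.2 + 50) = -0.202
|Γ|² = 0.0408, so P_del/P_inc = 1 − |Γ|² = 0.959
ML = −10·log₁₀(1 − |Γ|²)

mismatch loss ≈ 0.181 dB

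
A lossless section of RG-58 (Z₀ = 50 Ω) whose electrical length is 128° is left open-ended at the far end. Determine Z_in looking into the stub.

Z_in ≈ +j39.1 Ω

tan(βl) = -1.28
For an open-ended stub, Z_in = −jZ_0·cot(βl) = −jZ_0/tan(βl)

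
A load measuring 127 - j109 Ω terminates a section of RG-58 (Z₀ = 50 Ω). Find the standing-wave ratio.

VSWR ≈ 4.59

Γ = (Z_L − Z_0)/(Z_L + Z_0) = (77 − j109)/(177 − j109)
|Γ| = 133/208 = 0.642
VSWR = (1 + |Γ|)/(1 − |Γ|) = 1.64/0.358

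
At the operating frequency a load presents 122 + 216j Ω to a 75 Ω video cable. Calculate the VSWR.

Γ = (Z_L − Z_0)/(Z_L + Z_0) = (47 + j216)/(197 + j216)
|Γ| = 221/292 = 0.756
VSWR = (1 + |Γ|)/(1 − |Γ|) = 1.76/0.244

VSWR ≈ 7.2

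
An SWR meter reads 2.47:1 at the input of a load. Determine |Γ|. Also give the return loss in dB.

|Γ| = (S − 1)/(S + 1) = (2.47 − 1)/(2.47 + 1) = 1.47/3.47
RL = −20·log₁₀|Γ| = −20·log₁₀(0.424)

|Γ| ≈ 0.424; return loss ≈ 7.46 dB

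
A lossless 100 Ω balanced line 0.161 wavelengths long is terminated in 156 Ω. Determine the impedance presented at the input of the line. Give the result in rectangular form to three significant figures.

βl = 2π × 0.161 = 58°
tan(βl) = tan(58°) = 1.6
Z_in = Z_0·(Z_L + jZ_0·tanβl)/(Z_0 + jZ_L·tanβl)
     = 100·(156 + j160)/(100 + j249)

Z_in ≈ 76.8 − j31.8 Ω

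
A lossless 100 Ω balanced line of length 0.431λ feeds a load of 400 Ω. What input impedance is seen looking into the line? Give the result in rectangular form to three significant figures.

βl = 2π × 0.431 = 155°
tan(βl) = tan(155°) = -0.463
Z_in = Z_0·(Z_L + jZ_0·tanβl)/(Z_0 + jZ_L·tanβl)
     = 100·(400 − j46.3)/(100 − j185)

Z_in ≈ 110 + j157 Ω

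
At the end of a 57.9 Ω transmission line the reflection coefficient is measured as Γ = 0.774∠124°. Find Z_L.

Z_L ≈ 9.42 + j30.1 Ω

Z_L = Z_0·(1 + Γ)/(1 − Γ) = 57.9·(0.567 + j0.642)/(1.43 − j0.642)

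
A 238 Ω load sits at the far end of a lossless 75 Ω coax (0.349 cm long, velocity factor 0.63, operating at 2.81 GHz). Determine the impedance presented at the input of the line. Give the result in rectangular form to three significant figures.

λ = v/f = 0.63·c / 2.81 GHz = 0.0673 m
βl = 2π·l/λ = 2π × 0.0519 = 18.7°
tan(βl) = tan(18.7°) = 0.338
Z_in = Z_0·(Z_L + jZ_0·tanβl)/(Z_0 + jZ_L·tanβl)
     = 75·(238 + j25.4)/(75 + j80.5)

Z_in ≈ 123 − j107 Ω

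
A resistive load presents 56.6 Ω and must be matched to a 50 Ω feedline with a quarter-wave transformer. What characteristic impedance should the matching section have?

Z_qwt = √(Z_0·R_L) = √(50 × 56.6) = √2830

Z_qwt ≈ 53.2 Ω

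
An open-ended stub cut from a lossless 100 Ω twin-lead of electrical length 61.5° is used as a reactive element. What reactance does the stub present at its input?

X_in ≈ -54.3 Ω (capacitive)

tan(βl) = 1.84
For an open-ended stub, Z_in = −jZ_0·cot(βl) = −jZ_0/tan(βl)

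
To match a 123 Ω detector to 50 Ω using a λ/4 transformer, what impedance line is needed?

Z_qwt = √(Z_0·R_L) = √(50 × 123) = √6150

Z_qwt ≈ 78.4 Ω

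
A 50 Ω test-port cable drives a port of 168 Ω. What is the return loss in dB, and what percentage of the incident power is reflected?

RL ≈ 5.33 dB; 29.3% of incident power reflected

Γ = (168 − 50)/(168 + 50) = 0.541
RL = −20·log₁₀(0.541) = 5.33 dB
P_refl/P_inc = |Γ|² = 0.293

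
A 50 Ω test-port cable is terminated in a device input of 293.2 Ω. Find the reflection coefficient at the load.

Γ = (Z_L − Z_0)/(Z_L + Z_0) = (293.2 − 50)/(293.2 + 50) = 243.2/343.2

Γ = 0.709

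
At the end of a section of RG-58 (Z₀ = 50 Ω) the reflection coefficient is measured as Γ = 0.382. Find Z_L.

Z_L ≈ 112 Ω

Z_L = Z_0·(1 + Γ)/(1 − Γ) = 50·(1.38)/(0.618)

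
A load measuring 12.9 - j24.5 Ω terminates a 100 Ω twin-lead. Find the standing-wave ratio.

VSWR ≈ 8.22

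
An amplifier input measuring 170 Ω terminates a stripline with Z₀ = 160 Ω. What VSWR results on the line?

VSWR ≈ 1.06

For a purely resistive load, VSWR = R_L/Z_0 or Z_0/R_L (whichever > 1) = 170/160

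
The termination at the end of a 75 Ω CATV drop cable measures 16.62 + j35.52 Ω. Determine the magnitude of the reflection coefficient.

|Γ| ≈ 0.695

Γ = (Z_L − Z_0)/(Z_L + Z_0) = (-58.38 + j35.52)/(91.62 + j35.52)
|Γ| = 68.3/98.3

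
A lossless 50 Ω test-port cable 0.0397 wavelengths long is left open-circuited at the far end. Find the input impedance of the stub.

βl = 2π × 0.0397 = 14.3°
tan(βl) = 0.255
For an open-circuited stub, Z_in = −jZ_0·cot(βl) = −jZ_0/tan(βl)

Z_in ≈ −j196 Ω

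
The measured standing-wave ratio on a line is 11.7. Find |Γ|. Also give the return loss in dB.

|Γ| = (S − 1)/(S + 1) = (11.7 − 1)/(11.7 + 1) = 10.7/12.7
RL = −20·log₁₀|Γ| = −20·log₁₀(0.843)

|Γ| ≈ 0.843; return loss ≈ 1.49 dB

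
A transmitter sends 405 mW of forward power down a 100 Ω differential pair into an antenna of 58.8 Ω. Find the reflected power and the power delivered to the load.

P_reflected ≈ 27.3 mW; P_delivered ≈ 378 mW

Γ = (58.8 − 100)/(58.8 + 100) = -0.259
|Γ|² = 0.0673
P_refl = |Γ|²·P_inc = 27.3 mW, P_del = (1 − |Γ|²)·P_inc = 378 mW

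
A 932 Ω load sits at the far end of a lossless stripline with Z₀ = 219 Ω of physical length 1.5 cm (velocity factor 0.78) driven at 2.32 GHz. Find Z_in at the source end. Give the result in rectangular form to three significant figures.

Z_in ≈ 77.2 − j148 Ω

λ = v/f = 0.78·c / 2.32 GHz = 0.101 m
βl = 2π·l/λ = 2π × 0.149 = 53.5°
tan(βl) = tan(53.5°) = 1.35
Z_in = Z_0·(Z_L + jZ_0·tanβl)/(Z_0 + jZ_L·tanβl)
     = 219·(932 + j296)/(219 + j1260)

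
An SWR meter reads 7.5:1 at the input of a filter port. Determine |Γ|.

|Γ| = (S − 1)/(S + 1) = (7.5 − 1)/(7.5 + 1) = 6.5/8.5

|Γ| ≈ 0.765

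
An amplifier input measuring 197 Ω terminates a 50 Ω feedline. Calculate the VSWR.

For a purely resistive load, VSWR = R_L/Z_0 or Z_0/R_L (whichever > 1) = 197/50

VSWR ≈ 3.94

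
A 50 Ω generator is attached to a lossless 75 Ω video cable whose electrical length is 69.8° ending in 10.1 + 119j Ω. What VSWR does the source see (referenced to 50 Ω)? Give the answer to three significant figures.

VSWR ≈ 31.2

tan(βl) = 2.72
Z_in = Z_0·(Z_L + jZ_0·tanβl)/(Z_0 + jZ_L·tanβl) = 7.63 − j96.6 Ω
Γ_s = (Z_in − Z_s)/(Z_in + Z_s) = (-42.4 − j96.6)/(57.6 − j96.6), |Γ_s| = 0.938
VSWR = (1 + |Γ_s|)/(1 − |Γ_s|)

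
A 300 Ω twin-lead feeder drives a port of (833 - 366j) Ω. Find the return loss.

Γ = (533 − j366)/(1133 − j366), |Γ| = 0.543
RL = −20·log₁₀|Γ| = −20·log₁₀(0.543)

RL ≈ 5.3 dB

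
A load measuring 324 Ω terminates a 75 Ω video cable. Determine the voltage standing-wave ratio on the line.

For a purely resistive load, VSWR = R_L/Z_0 or Z_0/R_L (whichever > 1) = 324/75

VSWR ≈ 4.32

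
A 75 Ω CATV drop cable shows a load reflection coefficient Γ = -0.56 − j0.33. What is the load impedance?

Z_L = Z_0·(1 + Γ)/(1 − Γ) = 75·(0.44 − j0.33)/(1.56 + j0.33)

Z_L ≈ 17 − j19.5 Ω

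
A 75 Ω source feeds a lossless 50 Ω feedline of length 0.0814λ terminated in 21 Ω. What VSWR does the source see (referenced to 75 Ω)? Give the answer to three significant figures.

VSWR ≈ 3.14

βl = 2π × 0.0814 = 29.3°
tan(βl) = 0.561
Z_in = Z_0·(Z_L + jZ_0·tanβl)/(Z_0 + jZ_L·tanβl) = 26.2 + j21.9 Ω
Γ_s = (Z_in − Z_s)/(Z_in + Z_s) = (-48.8 + j21.9)/(101 + j21.9), |Γ_s| = 0.517
VSWR = (1 + |Γ_s|)/(1 − |Γ_s|)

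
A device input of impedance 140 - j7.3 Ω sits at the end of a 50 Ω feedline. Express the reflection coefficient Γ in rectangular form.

Γ ≈ 0.474 − j0.0202

Γ = (Z_L − Z_0)/(Z_L + Z_0) = (90 − j7.3)/(190 − j7.3)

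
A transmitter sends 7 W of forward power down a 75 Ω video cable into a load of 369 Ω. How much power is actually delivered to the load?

P_delivered ≈ 3.93 W

Γ = (369 − 75)/(369 + 75) = 0.662
|Γ|² = 0.438
P_refl = |Γ|²·P_inc = 3.07 W, P_del = (1 − |Γ|²)·P_inc = 3.93 W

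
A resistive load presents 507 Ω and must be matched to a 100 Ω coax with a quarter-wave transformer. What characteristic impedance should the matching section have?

Z_qwt = √(Z_0·R_L) = √(100 × 507) = √50700

Z_qwt ≈ 225 Ω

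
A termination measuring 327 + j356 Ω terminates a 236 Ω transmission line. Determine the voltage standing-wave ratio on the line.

Γ = (Z_L − Z_0)/(Z_L + Z_0) = (91 + j356)/(563 + j356)
|Γ| = 367/666 = 0.552
VSWR = (1 + |Γ|)/(1 − |Γ|) = 1.55/0.448

VSWR ≈ 3.46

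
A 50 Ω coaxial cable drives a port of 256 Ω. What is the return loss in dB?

Γ = (256 − 50)/(256 + 50) = 0.673
RL = −20·log₁₀|Γ| = −20·log₁₀(0.673)

RL ≈ 3.44 dB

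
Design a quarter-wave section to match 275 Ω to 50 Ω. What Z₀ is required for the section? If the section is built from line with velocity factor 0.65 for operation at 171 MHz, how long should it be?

Z_qwt ≈ 117 Ω; length ≈ 28.5 cm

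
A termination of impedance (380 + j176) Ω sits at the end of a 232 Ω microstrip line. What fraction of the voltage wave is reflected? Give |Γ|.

Γ = (Z_L − Z_0)/(Z_L + Z_0) = (148 + j176)/(612 + j176)
|Γ| = 230/637

|Γ| ≈ 0.361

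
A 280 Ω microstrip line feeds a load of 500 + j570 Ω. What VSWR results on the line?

Γ = (Z_L − Z_0)/(Z_L + Z_0) = (220 + j570)/(780 + j570)
|Γ| = 611/966 = 0.632
VSWR = (1 + |Γ|)/(1 − |Γ|) = 1.63/0.368

VSWR ≈ 4.44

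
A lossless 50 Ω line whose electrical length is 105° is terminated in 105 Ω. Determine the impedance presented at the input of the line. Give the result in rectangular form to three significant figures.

Z_in ≈ 25.1 + j10.2 Ω

tan(βl) = tan(105°) = -3.73
Z_in = Z_0·(Z_L + jZ_0·tanβl)/(Z_0 + jZ_L·tanβl)
     = 50·(105 − j187)/(50 − j392)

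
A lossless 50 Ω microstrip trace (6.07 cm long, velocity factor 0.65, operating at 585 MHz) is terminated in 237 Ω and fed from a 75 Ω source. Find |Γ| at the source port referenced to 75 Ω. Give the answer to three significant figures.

λ = v/f = 0.65·c / 585 MHz = 0.333 m
βl = 2π·l/λ = 2π × 0.182 = 65.6°
tan(βl) = 2.2
Z_in = Z_0·(Z_L + jZ_0·tanβl)/(Z_0 + jZ_L·tanβl) = 12.6 − j21.5 Ω
Γ_s = (Z_in − Z_s)/(Z_in + Z_s) = (-62.4 − j21.5)/(87.6 − j21.5), |Γ_s| = 0.732

|Γ| ≈ 0.732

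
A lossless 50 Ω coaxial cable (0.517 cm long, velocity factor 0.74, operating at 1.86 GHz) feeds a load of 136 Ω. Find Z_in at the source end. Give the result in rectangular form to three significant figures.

λ = v/f = 0.74·c / 1.86 GHz = 0.119 m
βl = 2π·l/λ = 2π × 0.0433 = 15.6°
tan(βl) = tan(15.6°) = 0.279
Z_in = Z_0·(Z_L + jZ_0·tanβl)/(Z_0 + jZ_L·tanβl)
     = 50·(136 + j14)/(50 + j38)

Z_in ≈ 93 − j56.6 Ω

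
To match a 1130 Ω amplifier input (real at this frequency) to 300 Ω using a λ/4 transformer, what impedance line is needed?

Z_qwt ≈ 582 Ω

Z_qwt = √(Z_0·R_L) = √(300 × 1130) = √339000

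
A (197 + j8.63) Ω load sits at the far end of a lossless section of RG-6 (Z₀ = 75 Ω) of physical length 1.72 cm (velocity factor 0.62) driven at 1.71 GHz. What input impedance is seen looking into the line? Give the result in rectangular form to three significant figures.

Z_in ≈ 39 − j40.9 Ω

λ = v/f = 0.62·c / 1.71 GHz = 0.109 m
βl = 2π·l/λ = 2π × 0.158 = 56.9°
tan(βl) = tan(56.9°) = 1.54
Z_in = Z_0·(Z_L + jZ_0·tanβl)/(Z_0 + jZ_L·tanβl)
     = 75·(197 + j124)/(61.7 + j303)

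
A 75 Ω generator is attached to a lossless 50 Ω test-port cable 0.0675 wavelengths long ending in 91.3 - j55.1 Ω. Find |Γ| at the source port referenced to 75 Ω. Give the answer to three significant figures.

|Γ| ≈ 0.47

βl = 2π × 0.0675 = 24.3°
tan(βl) = 0.452
Z_in = Z_0·(Z_L + jZ_0·tanβl)/(Z_0 + jZ_L·tanβl) = 37.6 − j42.4 Ω
Γ_s = (Z_in − Z_s)/(Z_in + Z_s) = (-37.4 − j42.4)/(113 − j42.4), |Γ_s| = 0.47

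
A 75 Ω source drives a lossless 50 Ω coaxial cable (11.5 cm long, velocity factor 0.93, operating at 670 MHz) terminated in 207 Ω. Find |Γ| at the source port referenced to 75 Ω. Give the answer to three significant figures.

λ = v/f = 0.93·c / 670 MHz = 0.416 m
βl = 2π·l/λ = 2π × 0.276 = 99.4°
tan(βl) = -6.03
Z_in = Z_0·(Z_L + jZ_0·tanβl)/(Z_0 + jZ_L·tanβl) = 12.4 + j7.8 Ω
Γ_s = (Z_in − Z_s)/(Z_in + Z_s) = (-62.6 + j7.8)/(87.4 + j7.8), |Γ_s| = 0.719

|Γ| ≈ 0.719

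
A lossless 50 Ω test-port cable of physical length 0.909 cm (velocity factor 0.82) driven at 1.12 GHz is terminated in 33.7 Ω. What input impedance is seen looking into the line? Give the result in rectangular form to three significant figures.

Z_in ≈ 35 + j7.03 Ω

λ = v/f = 0.82·c / 1.12 GHz = 0.22 m
βl = 2π·l/λ = 2π × 0.0414 = 14.9°
tan(βl) = tan(14.9°) = 0.266
Z_in = Z_0·(Z_L + jZ_0·tanβl)/(Z_0 + jZ_L·tanβl)
     = 50·(33.7 + j13.3)/(50 + j8.97)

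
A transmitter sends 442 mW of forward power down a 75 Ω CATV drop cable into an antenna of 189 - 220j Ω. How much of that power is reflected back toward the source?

P_reflected ≈ 230 mW

|Γ| = |(114 − j220)/(264 − j220)| = 0.721
|Γ|² = 0.52
P_refl = |Γ|²·P_inc = 230 mW, P_del = (1 − |Γ|²)·P_inc = 212 mW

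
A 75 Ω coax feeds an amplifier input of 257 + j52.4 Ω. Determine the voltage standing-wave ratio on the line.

VSWR ≈ 3.58

Γ = (Z_L − Z_0)/(Z_L + Z_0) = (182 + j52.4)/(332 + j52.4)
|Γ| = 189/336 = 0.563
VSWR = (1 + |Γ|)/(1 − |Γ|) = 1.56/0.437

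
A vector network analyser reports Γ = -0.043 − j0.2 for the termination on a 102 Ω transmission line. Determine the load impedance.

Z_L ≈ 86.7 − j36.2 Ω

Z_L = Z_0·(1 + Γ)/(1 − Γ) = 102·(0.957 − j0.2)/(1.04 + j0.2)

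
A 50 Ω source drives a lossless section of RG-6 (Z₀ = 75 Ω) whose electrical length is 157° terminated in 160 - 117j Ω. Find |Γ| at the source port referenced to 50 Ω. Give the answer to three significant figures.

|Γ| ≈ 0.673

tan(βl) = -0.424
Z_in = Z_0·(Z_L + jZ_0·tanβl)/(Z_0 + jZ_L·tanβl) = 202 + j101 Ω
Γ_s = (Z_in − Z_s)/(Z_in + Z_s) = (152 + j101)/(252 + j101), |Γ_s| = 0.673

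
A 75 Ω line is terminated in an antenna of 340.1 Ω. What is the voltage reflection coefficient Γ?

Γ = (Z_L − Z_0)/(Z_L + Z_0) = (340.1 − 75)/(340.1 + 75) = 265.1/415.1

Γ = 0.639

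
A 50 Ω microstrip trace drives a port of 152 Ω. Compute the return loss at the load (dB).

RL ≈ 5.94 dB

Γ = (152 − 50)/(152 + 50) = 0.505
RL = −20·log₁₀|Γ| = −20·log₁₀(0.505)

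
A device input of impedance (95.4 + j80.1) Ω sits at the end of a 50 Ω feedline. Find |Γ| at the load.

Γ = (Z_L − Z_0)/(Z_L + Z_0) = (45.4 + j80.1)/(145.4 + j80.1)
|Γ| = 92.1/166

|Γ| ≈ 0.555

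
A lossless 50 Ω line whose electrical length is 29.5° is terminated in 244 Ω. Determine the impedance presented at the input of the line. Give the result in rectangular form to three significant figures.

Z_in ≈ 37.4 − j74.8 Ω

tan(βl) = tan(29.5°) = 0.566
Z_in = Z_0·(Z_L + jZ_0·tanβl)/(Z_0 + jZ_L·tanβl)
     = 50·(244 + j28.3)/(50 + j138)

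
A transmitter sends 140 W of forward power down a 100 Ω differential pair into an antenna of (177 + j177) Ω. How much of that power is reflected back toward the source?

|Γ| = |(77 + j177)/(277 + j177)| = 0.587
|Γ|² = 0.345
P_refl = |Γ|²·P_inc = 48.3 W, P_del = (1 − |Γ|²)·P_inc = 91.7 W

P_reflected ≈ 48.3 W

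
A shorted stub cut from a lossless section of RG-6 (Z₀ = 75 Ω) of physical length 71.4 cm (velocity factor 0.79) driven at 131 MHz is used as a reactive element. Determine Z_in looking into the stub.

Z_in ≈ −j58.4 Ω

λ = v/f = 0.79·c / 131 MHz = 1.81 m
βl = 2π·l/λ = 2π × 0.395 = 142°
tan(βl) = -0.779
For a shorted stub, Z_in = jZ_0·tan(βl)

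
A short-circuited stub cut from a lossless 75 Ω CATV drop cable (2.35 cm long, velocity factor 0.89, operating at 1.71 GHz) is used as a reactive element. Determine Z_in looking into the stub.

λ = v/f = 0.89·c / 1.71 GHz = 0.156 m
βl = 2π·l/λ = 2π × 0.151 = 54.2°
tan(βl) = 1.39
For a short-circuited stub, Z_in = jZ_0·tan(βl)

Z_in ≈ +j104 Ω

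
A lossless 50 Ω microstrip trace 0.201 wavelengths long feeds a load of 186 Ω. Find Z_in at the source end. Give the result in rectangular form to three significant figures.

βl = 2π × 0.201 = 72.4°
tan(βl) = tan(72.4°) = 3.14
Z_in = Z_0·(Z_L + jZ_0·tanβl)/(Z_0 + jZ_L·tanβl)
     = 50·(186 + j157)/(50 + j585)

Z_in ≈ 14.7 − j14.6 Ω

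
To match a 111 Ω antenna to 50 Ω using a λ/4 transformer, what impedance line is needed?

Z_qwt = √(Z_0·R_L) = √(50 × 111) = √5550

Z_qwt ≈ 74.5 Ω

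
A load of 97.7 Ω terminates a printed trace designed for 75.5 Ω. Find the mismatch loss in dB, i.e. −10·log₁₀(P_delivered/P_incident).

Γ = (97.7 − 75.5)/(97.7 + 75.5) = 0.128
|Γ|² = 0.0164, so P_del/P_inc = 1 − |Γ|² = 0.984
ML = −10·log₁₀(1 − |Γ|²)

mismatch loss ≈ 0.0719 dB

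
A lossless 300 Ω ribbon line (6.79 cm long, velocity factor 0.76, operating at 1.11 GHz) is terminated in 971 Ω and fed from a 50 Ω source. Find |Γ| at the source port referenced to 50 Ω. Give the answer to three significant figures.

λ = v/f = 0.76·c / 1.11 GHz = 0.205 m
βl = 2π·l/λ = 2π × 0.331 = 119°
tan(βl) = -1.8
Z_in = Z_0·(Z_L + jZ_0·tanβl)/(Z_0 + jZ_L·tanβl) = 118 + j146 Ω
Γ_s = (Z_in − Z_s)/(Z_in + Z_s) = (67.7 + j146)/(168 + j146), |Γ_s| = 0.724

|Γ| ≈ 0.724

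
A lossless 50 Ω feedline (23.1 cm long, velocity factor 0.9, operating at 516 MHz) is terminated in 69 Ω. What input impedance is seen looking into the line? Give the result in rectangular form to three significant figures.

λ = v/f = 0.9·c / 516 MHz = 0.523 m
βl = 2π·l/λ = 2π × 0.441 = 159°
tan(βl) = tan(159°) = -0.385
Z_in = Z_0·(Z_L + jZ_0·tanβl)/(Z_0 + jZ_L·tanβl)
     = 50·(69 − j19.3)/(50 − j26.6)

Z_in ≈ 61.8 + j13.6 Ω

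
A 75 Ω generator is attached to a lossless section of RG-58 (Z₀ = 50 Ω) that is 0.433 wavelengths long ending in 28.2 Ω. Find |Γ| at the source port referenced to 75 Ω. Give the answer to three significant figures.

βl = 2π × 0.433 = 156°
tan(βl) = -0.448
Z_in = Z_0·(Z_L + jZ_0·tanβl)/(Z_0 + jZ_L·tanβl) = 31.8 − j14.4 Ω
Γ_s = (Z_in − Z_s)/(Z_in + Z_s) = (-43.2 − j14.4)/(107 − j14.4), |Γ_s| = 0.422

|Γ| ≈ 0.422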